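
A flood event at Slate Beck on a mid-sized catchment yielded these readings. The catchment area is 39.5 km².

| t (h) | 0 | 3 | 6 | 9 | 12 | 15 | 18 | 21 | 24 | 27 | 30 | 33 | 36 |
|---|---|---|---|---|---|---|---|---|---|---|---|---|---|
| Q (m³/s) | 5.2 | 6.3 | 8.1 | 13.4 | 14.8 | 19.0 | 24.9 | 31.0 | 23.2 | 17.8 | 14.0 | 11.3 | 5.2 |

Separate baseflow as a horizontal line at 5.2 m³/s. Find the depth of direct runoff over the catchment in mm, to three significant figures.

d ≈ 34.6 mm

Direct runoff: 0.0, 1.1, 2.9, 8.2, 9.6, 13.8, 19.7, 25.8, 18.0, 12.6, 8.8, 6.1, 0.0 m³/s; ΣQ_DR = 126.6 m³/s.
V = ΣQ_DR · Δt = 126.6 × 10800 s = 1.367 × 10^6 m³.
Over A = 39.5 km², depth = V / A = 34.6 mm.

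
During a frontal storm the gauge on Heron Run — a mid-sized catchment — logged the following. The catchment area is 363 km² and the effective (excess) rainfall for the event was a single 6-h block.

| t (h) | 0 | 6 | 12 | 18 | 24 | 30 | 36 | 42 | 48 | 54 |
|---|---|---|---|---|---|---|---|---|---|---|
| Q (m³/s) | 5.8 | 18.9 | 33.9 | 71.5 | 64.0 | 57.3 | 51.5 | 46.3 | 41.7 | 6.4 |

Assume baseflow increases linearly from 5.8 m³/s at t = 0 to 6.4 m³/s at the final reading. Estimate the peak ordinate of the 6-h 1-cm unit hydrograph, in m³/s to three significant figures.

U_p ≈ 32.7 m³/s

Direct runoff: 0.00, 13.03, 27.97, 65.50, 57.93, 51.17, 45.30, 40.03, 35.37, 0.00 m³/s; ΣQ_DR = 336.3 m³/s, peak = 65.50 m³/s.
Runoff depth d = ΣQ_DR·Δt / A = 336.3 × 21600 / (363 km²) = 20.01 mm.
The 1-cm UH is the DRH scaled by (10 mm)/d, so U_p = 65.50 × 10/20.01 = 32.7 m³/s.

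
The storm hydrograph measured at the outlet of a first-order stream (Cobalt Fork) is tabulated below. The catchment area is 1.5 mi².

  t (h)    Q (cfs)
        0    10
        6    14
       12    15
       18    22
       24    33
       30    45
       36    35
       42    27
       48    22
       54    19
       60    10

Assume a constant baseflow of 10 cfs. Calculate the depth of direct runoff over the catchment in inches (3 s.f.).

Direct runoff: 0.0, 4.0, 5.0, 12.0, 23.0, 35.0, 25.0, 17.0, 12.0, 9.0, 0.0 cfs; ΣQ_DR = 142.0 cfs.
V = ΣQ_DR · Δt = 142.0 × 21600 s = 3.067 × 10^6 ft³.
Over A = 1.5 mi², depth = V / A = 0.880 in.

d ≈ 0.880 in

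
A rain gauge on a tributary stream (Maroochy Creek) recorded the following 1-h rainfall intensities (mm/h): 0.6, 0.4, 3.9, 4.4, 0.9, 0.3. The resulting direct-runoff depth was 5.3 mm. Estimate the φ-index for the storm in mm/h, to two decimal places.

φ ≈ 1.50 mm/h

Only the 2 blocks with intensity above φ contribute runoff: 3.9, 4.4 mm/h.
Σ(I−φ)·Δt = d  ⇒  (3.9+4.4 − 2φ)·1 = 5.3
φ = (8.300 − 5.3/1) / 2 = 1.50 mm/h.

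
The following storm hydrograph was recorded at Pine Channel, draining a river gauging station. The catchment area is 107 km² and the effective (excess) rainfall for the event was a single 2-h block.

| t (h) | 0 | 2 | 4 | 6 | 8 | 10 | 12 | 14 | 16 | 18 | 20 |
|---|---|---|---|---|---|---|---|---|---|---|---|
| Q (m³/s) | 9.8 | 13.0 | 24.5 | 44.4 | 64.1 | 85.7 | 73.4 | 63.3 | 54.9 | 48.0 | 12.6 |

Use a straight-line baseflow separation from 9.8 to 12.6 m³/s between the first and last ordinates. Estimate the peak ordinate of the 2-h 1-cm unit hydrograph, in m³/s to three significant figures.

U_p ≈ 29.9 m³/s

Direct runoff: 0.00, 2.92, 14.14, 33.76, 53.18, 74.50, 61.92, 51.54, 42.86, 35.68, 0.00 m³/s; ΣQ_DR = 370.5 m³/s, peak = 74.50 m³/s.
Runoff depth d = ΣQ_DR·Δt / A = 370.5 × 7200 / (107 km²) = 24.93 mm.
The 1-cm UH is the DRH scaled by (10 mm)/d, so U_p = 74.50 × 10/24.93 = 29.9 m³/s.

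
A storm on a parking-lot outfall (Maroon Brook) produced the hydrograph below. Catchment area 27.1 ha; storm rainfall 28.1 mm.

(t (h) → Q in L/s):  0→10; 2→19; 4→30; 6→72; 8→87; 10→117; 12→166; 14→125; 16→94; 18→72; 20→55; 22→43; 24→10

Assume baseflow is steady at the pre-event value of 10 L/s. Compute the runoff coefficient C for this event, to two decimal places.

C ≈ 0.73

ΣQ_DR = 770.0 L/s; V = ΣQ_DR·Δt = 5.544 × 10^6 L.
Runoff depth d = V / A = 20.46 mm.
C = d / P = 20.46 / 28.1 = 0.73.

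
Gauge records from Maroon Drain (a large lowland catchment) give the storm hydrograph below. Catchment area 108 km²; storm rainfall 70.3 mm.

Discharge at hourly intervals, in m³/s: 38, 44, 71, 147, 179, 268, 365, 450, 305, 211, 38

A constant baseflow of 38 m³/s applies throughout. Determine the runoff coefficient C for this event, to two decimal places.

ΣQ_DR = 1698 m³/s; V = ΣQ_DR·Δt = 6.113 × 10^6 m³.
Runoff depth d = V / A = 56.60 mm.
C = d / P = 56.60 / 70.3 = 0.81.

C ≈ 0.81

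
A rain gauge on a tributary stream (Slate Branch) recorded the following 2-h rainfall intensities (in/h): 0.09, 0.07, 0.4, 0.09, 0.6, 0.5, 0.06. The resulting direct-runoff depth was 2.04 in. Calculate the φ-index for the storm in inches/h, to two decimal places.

Only the 3 blocks with intensity above φ contribute runoff: 0.4, 0.6, 0.5 in/h.
Σ(I−φ)·Δt = d  ⇒  (0.4+0.6+0.5 − 3φ)·2 = 2.04
φ = (1.500 − 2.04/2) / 3 = 0.16 in/h.

φ ≈ 0.16 in/h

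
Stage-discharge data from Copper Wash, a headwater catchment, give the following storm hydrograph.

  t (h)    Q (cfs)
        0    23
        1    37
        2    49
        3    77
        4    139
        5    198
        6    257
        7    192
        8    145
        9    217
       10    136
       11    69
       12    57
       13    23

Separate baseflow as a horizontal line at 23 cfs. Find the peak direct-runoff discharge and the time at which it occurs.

Q_p = 234.0 cfs at t = 6 h

Subtracting baseflow gives direct-runoff ordinates: 0.0, 14.0, 26.0, 54.0, 116.0, 175.0, 234.0, 169.0, 122.0, 194.0, 113.0, 46.0, 34.0, 0.0 cfs.
The maximum is 234.0 cfs, occurring at the reading for t = 6 h.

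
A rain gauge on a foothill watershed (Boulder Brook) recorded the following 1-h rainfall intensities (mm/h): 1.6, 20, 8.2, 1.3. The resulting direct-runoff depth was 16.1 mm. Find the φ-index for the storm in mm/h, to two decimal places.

Only the 2 blocks with intensity above φ contribute runoff: 20, 8.2 mm/h.
Σ(I−φ)·Δt = d  ⇒  (20+8.2 − 2φ)·1 = 16.1
φ = (28.20 − 16.1/1) / 2 = 6.05 mm/h.

φ ≈ 6.05 mm/h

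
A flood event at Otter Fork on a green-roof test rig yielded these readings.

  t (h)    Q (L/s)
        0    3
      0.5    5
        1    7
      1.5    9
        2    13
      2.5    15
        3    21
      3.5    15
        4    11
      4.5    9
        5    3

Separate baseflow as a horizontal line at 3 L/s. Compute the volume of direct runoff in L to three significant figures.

V ≈ 1.40 × 10^5 L

Direct-runoff ordinates (Q − Q_b): 0.0, 2.0, 4.0, 6.0, 10.0, 12.0, 18.0, 12.0, 8.0, 6.0, 0.0 L/s.
ΣQ_DR = 78.00 L/s.
With Δt = 0.5 h = 1800 s, V = ΣQ_DR · Δt = 78.00 × 1800 = 1.40 × 10^5 L.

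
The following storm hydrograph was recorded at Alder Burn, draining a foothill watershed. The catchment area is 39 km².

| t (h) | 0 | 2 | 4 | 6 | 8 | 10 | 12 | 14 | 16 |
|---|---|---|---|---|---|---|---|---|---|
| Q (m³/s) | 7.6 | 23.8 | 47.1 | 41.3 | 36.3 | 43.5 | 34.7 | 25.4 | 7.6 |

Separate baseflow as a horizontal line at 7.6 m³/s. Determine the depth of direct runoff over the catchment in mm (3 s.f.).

Direct runoff: 0.0, 16.2, 39.5, 33.7, 28.7, 35.9, 27.1, 17.8, 0.0 m³/s; ΣQ_DR = 198.9 m³/s.
V = ΣQ_DR · Δt = 198.9 × 7200 s = 1.432 × 10^6 m³.
Over A = 39 km², depth = V / A = 36.7 mm.

d ≈ 36.7 mm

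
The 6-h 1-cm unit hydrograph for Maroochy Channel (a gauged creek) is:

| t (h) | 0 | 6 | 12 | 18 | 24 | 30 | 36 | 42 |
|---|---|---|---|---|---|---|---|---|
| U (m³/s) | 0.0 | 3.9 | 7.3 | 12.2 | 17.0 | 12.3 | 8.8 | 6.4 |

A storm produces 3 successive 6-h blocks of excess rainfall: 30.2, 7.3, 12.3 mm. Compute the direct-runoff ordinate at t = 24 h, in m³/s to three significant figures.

Q ≈ 69.2 m³/s

By discrete convolution, Q_j = Σ (P_i / 10 mm) · U_{j−i}.
At t = 24 h (j=4): Q = (30.2/10)·17.0 + (7.3/10)·12.2 + (12.3/10)·7.3 = 69.2 m³/s.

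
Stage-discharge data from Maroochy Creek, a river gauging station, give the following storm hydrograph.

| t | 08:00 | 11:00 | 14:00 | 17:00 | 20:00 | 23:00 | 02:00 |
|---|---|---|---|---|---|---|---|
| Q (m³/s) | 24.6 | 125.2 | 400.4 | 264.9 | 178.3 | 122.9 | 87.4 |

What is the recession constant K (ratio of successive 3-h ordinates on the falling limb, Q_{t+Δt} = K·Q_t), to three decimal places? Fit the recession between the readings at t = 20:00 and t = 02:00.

K ≈ 0.700

Using the recession-limb readings at t = 20:00 and t = 02:00: Q falls from 178.3 to 87.4 m³/s over 2 intervals.
K = (Q₂/Q₁)^(1/2) = (87.4/178.3)^(1/2) = 0.700.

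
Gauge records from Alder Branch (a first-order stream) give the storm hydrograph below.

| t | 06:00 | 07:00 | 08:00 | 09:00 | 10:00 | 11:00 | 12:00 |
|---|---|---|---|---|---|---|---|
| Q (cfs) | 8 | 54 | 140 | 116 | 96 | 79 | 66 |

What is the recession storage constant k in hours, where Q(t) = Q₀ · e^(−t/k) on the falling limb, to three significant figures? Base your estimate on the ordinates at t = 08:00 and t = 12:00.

k ≈ 5.32 h

On the falling limb, Q drops from 140 to 66 cfs between t = 08:00 and t = 12:00 (Δt = 4 h).
k = −Δt / ln(Q₂/Q₁) = −4 / ln(66/140) = 5.32 h.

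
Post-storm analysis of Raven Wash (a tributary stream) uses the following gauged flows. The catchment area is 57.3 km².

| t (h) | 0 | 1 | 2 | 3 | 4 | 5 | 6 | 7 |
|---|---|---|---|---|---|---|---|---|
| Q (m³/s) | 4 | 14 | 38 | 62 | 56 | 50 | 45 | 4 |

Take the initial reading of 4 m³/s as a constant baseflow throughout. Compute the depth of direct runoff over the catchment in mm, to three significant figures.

d ≈ 15.1 mm

Direct runoff: 0.0, 10.0, 34.0, 58.0, 52.0, 46.0, 41.0, 0.0 m³/s; ΣQ_DR = 241.0 m³/s.
V = ΣQ_DR · Δt = 241.0 × 3600 s = 8.676 × 10^5 m³.
Over A = 57.3 km², depth = V / A = 15.1 mm.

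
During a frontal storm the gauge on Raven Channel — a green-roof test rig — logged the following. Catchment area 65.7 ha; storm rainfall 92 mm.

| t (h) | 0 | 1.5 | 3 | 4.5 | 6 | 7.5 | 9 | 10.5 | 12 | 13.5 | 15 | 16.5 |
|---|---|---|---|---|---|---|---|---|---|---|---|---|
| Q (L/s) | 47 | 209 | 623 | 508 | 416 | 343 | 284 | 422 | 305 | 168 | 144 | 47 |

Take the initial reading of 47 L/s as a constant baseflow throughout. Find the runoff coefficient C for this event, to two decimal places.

ΣQ_DR = 2952 L/s; V = ΣQ_DR·Δt = 1.594 × 10^7 L.
Runoff depth d = V / A = 24.26 mm.
C = d / P = 24.26 / 92 = 0.26.

C ≈ 0.26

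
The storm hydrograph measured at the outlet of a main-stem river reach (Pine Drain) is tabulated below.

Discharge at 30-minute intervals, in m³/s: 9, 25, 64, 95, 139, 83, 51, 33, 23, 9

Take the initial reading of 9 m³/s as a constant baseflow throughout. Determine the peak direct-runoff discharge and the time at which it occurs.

Q_p = 130.0 m³/s at t = 2 h

Subtracting baseflow gives direct-runoff ordinates: 0.0, 16.0, 55.0, 86.0, 130.0, 74.0, 42.0, 24.0, 14.0, 0.0 m³/s.
The maximum is 130.0 m³/s, occurring at the reading for t = 2 h.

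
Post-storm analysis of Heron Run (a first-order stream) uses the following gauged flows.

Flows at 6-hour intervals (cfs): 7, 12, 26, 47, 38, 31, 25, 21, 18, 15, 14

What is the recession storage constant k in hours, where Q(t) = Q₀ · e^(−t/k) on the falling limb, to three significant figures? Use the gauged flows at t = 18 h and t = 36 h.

k ≈ 28.5 h

On the falling limb, Q drops from 47 to 25 cfs between t = 18 h and t = 36 h (Δt = 18 h).
k = −Δt / ln(Q₂/Q₁) = −18 / ln(25/47) = 28.5 h.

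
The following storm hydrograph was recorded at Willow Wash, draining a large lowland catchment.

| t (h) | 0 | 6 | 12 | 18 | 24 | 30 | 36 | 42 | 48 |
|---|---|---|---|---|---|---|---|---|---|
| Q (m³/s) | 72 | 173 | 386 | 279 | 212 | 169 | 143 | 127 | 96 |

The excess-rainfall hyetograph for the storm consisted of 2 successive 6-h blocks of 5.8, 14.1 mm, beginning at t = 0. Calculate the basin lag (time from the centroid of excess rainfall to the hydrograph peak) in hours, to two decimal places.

t_L ≈ 4.75 h

Centroid of excess rainfall: t_c = Σ P_i·t̄_i / ΣP_i = 7.2513 h (block centres at 3, 9 h).
Hydrograph peak occurs at t = 12 h, so basin lag t_L = 12 − 7.2513 = 4.75 h.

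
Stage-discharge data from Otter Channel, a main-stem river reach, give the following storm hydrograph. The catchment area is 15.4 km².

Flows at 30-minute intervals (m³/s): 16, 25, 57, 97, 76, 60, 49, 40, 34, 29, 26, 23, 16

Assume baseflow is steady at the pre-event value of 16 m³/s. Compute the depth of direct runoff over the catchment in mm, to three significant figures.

Direct runoff: 0.0, 9.0, 41.0, 81.0, 60.0, 44.0, 33.0, 24.0, 18.0, 13.0, 10.0, 7.0, 0.0 m³/s; ΣQ_DR = 340.0 m³/s.
V = ΣQ_DR · Δt = 340.0 × 1800 s = 6.120 × 10^5 m³.
Over A = 15.4 km², depth = V / A = 39.7 mm.

d ≈ 39.7 mm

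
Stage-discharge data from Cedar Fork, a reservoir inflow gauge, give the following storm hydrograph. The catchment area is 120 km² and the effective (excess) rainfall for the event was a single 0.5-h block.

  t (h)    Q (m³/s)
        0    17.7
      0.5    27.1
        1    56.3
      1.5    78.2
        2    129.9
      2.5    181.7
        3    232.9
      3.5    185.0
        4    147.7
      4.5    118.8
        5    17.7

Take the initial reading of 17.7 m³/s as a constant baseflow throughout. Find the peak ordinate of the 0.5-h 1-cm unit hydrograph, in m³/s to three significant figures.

U_p ≈ 144 m³/s

Direct runoff: 0.0, 9.4, 38.6, 60.5, 112.2, 164.0, 215.2, 167.3, 130.0, 101.1, 0.0 m³/s; ΣQ_DR = 998.3 m³/s, peak = 215.2 m³/s.
Runoff depth d = ΣQ_DR·Δt / A = 998.3 × 1800 / (120 km²) = 14.97 mm.
The 1-cm UH is the DRH scaled by (10 mm)/d, so U_p = 215.2 × 10/14.97 = 144 m³/s.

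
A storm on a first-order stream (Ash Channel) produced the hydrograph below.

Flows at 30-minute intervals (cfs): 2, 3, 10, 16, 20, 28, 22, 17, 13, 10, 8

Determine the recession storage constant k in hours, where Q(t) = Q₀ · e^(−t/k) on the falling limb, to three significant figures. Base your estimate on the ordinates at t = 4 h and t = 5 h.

On the falling limb, Q drops from 13 to 8 cfs between t = 4 h and t = 5 h (Δt = 1 h).
k = −Δt / ln(Q₂/Q₁) = −1 / ln(8/13) = 2.06 h.

k ≈ 2.06 h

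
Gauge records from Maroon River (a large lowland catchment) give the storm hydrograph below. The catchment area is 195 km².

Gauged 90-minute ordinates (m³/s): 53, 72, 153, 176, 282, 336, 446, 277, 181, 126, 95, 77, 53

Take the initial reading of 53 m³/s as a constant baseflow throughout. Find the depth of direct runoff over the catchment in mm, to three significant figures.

Direct runoff: 0.0, 19.0, 100.0, 123.0, 229.0, 283.0, 393.0, 224.0, 128.0, 73.0, 42.0, 24.0, 0.0 m³/s; ΣQ_DR = 1638 m³/s.
V = ΣQ_DR · Δt = 1638 × 5400 s = 8.845 × 10^6 m³.
Over A = 195 km², depth = V / A = 45.4 mm.

d ≈ 45.4 mm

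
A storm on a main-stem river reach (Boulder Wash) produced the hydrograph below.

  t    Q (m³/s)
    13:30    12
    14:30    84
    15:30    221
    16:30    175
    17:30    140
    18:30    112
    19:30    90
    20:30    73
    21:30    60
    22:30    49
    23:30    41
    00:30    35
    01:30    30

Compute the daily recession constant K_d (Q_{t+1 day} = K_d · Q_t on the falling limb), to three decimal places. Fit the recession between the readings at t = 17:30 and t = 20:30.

Between t = 17:30 and t = 20:30 the flow falls from 140 to 73 m³/s over 3×1 h = 3 h.
Per-interval ratio K = (73/140)^(1/3) = 0.8049; K_d = K^(24/1) = 0.005.

K_d ≈ 0.005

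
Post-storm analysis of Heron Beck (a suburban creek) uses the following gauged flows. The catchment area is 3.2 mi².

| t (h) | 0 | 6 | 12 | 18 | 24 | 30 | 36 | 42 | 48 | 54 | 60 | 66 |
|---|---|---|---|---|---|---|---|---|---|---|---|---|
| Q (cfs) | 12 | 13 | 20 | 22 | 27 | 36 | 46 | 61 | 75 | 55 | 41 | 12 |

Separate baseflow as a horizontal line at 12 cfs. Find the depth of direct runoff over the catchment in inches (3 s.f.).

Direct runoff: 0.0, 1.0, 8.0, 10.0, 15.0, 24.0, 34.0, 49.0, 63.0, 43.0, 29.0, 0.0 cfs; ΣQ_DR = 276.0 cfs.
V = ΣQ_DR · Δt = 276.0 × 21600 s = 5.962 × 10^6 ft³.
Over A = 3.2 mi², depth = V / A = 0.802 in.

d ≈ 0.802 in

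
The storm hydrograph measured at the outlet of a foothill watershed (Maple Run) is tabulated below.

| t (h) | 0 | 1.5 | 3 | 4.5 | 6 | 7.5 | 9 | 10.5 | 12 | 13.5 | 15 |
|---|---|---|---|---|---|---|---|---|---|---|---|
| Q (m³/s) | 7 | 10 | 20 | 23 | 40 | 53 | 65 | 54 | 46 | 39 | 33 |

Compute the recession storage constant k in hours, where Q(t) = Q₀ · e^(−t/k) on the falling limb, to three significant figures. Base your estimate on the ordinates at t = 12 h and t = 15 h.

On the falling limb, Q drops from 46 to 33 m³/s between t = 12 h and t = 15 h (Δt = 3 h).
k = −Δt / ln(Q₂/Q₁) = −3 / ln(33/46) = 9.03 h.

k ≈ 9.03 h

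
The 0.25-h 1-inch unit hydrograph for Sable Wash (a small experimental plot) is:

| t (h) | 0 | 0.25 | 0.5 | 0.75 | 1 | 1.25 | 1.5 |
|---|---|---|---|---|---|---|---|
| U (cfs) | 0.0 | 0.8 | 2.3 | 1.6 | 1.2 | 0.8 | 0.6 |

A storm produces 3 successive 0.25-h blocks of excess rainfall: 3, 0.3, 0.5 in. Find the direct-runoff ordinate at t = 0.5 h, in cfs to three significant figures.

By discrete convolution, Q_j = Σ (P_i / 1 in) · U_{j−i}.
At t = 0.5 h (j=2): Q = (3/1)·2.3 + (0.3/1)·0.8 + (0.5/1)·0.0 = 7.14 cfs.

Q ≈ 7.14 cfs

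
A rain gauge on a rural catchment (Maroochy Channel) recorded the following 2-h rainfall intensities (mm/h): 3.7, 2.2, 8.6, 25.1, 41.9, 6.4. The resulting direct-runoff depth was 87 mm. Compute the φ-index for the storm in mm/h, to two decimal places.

Only the 2 blocks with intensity above φ contribute runoff: 25.1, 41.9 mm/h.
Σ(I−φ)·Δt = d  ⇒  (25.1+41.9 − 2φ)·2 = 87
φ = (67.00 − 87/2) / 2 = 11.75 mm/h.

φ ≈ 11.75 mm/h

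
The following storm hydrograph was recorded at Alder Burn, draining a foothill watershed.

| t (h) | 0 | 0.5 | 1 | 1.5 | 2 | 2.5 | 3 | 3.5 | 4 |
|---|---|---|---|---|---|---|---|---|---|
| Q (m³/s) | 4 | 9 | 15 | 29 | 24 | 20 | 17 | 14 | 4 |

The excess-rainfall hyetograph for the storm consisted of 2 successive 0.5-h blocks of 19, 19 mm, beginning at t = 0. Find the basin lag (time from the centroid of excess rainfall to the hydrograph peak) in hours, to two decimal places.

t_L ≈ 1.00 h

Centroid of excess rainfall: t_c = Σ P_i·t̄_i / ΣP_i = 0.5000 h (block centres at 0.25, 0.75 h).
Hydrograph peak occurs at t = 1.5 h, so basin lag t_L = 1.5 − 0.5000 = 1.00 h.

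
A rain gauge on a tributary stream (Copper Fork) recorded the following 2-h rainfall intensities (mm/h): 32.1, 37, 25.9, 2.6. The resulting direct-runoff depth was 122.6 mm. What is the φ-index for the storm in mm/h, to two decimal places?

Only the 3 blocks with intensity above φ contribute runoff: 32.1, 37, 25.9 mm/h.
Σ(I−φ)·Δt = d  ⇒  (32.1+37+25.9 − 3φ)·2 = 122.6
φ = (95.00 − 122.6/2) / 3 = 11.23 mm/h.

φ ≈ 11.23 mm/h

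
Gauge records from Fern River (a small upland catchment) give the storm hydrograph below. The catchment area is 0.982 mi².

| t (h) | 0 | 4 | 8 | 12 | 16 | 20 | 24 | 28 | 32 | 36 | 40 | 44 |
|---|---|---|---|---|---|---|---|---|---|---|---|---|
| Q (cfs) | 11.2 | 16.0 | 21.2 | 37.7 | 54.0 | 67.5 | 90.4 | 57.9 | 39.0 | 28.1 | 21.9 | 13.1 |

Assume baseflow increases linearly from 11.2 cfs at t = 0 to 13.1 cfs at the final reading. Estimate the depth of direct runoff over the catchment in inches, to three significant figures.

d ≈ 1.97 in

Direct runoff: 0.00, 4.63, 9.65, 25.98, 42.11, 55.44, 78.16, 45.49, 26.42, 15.35, 8.97, 0.00 cfs; ΣQ_DR = 312.2 cfs.
V = ΣQ_DR · Δt = 312.2 × 14400 s = 4.496 × 10^6 ft³.
Over A = 0.982 mi², depth = V / A = 1.97 in.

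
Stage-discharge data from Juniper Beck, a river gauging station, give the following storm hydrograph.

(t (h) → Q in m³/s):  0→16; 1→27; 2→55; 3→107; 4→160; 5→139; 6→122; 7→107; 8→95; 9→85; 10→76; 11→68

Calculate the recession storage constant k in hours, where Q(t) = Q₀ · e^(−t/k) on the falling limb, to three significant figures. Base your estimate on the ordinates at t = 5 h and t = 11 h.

On the falling limb, Q drops from 139 to 68 m³/s between t = 5 h and t = 11 h (Δt = 6 h).
k = −Δt / ln(Q₂/Q₁) = −6 / ln(68/139) = 8.39 h.

k ≈ 8.39 h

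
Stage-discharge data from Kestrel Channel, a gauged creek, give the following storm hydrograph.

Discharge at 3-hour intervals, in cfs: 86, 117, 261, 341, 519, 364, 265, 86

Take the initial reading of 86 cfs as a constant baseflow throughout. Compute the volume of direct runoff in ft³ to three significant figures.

Direct-runoff ordinates (Q − Q_b): 0.0, 31.0, 175.0, 255.0, 433.0, 278.0, 179.0, 0.0 cfs.
ΣQ_DR = 1351 cfs.
With Δt = 3 h = 10800 s, V = ΣQ_DR · Δt = 1351 × 10800 = 1.46 × 10^7 ft³.

V ≈ 1.46 × 10^7 ft³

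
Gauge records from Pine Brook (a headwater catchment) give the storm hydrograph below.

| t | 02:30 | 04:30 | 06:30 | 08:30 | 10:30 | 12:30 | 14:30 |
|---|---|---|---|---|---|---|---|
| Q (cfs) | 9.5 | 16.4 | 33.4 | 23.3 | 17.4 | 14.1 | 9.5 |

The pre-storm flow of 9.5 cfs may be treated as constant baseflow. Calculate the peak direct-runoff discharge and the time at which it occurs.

Subtracting baseflow gives direct-runoff ordinates: 0.0, 6.9, 23.9, 13.8, 7.9, 4.6, 0.0 cfs.
The maximum is 23.9 cfs, occurring at the reading for t = 06:30.

Q_p = 23.9 cfs at t = 06:30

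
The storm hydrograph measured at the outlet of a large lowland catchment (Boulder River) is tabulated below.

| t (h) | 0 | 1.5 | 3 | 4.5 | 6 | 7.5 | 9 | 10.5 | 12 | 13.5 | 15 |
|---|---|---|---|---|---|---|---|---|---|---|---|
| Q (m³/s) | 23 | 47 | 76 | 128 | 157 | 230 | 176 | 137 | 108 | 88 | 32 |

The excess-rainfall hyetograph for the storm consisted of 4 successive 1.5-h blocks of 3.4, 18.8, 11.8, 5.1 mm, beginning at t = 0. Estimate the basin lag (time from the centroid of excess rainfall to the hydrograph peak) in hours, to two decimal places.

t_L ≈ 4.54 h

Centroid of excess rainfall: t_c = Σ P_i·t̄_i / ΣP_i = 2.9636 h (block centres at 0.75, 2.25, 3.75, 5.25 h).
Hydrograph peak occurs at t = 7.5 h, so basin lag t_L = 7.5 − 2.9636 = 4.54 h.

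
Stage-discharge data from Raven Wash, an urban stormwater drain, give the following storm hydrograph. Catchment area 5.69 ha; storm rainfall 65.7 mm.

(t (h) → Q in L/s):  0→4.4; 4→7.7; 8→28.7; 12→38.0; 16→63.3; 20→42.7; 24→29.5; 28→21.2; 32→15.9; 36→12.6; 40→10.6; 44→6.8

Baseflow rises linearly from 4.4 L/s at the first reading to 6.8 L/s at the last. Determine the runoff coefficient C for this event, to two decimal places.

ΣQ_DR = 214.2 L/s; V = ΣQ_DR·Δt = 3.084 × 10^6 L.
Runoff depth d = V / A = 54.21 mm.
C = d / P = 54.21 / 65.7 = 0.83.

C ≈ 0.83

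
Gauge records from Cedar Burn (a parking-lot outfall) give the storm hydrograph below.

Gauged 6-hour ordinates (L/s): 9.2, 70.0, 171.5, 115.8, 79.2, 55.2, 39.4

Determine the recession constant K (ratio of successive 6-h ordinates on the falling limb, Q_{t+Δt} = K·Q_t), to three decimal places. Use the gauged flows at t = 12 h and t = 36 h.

Using the recession-limb readings at t = 12 h and t = 36 h: Q falls from 171.5 to 39.4 L/s over 4 intervals.
K = (Q₂/Q₁)^(1/4) = (39.4/171.5)^(1/4) = 0.692.

K ≈ 0.692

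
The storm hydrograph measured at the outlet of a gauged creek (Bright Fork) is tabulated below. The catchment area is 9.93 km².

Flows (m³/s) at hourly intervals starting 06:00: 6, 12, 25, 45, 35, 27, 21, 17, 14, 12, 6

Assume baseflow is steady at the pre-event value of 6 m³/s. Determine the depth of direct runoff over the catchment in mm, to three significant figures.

d ≈ 55.8 mm

Direct runoff: 0.0, 6.0, 19.0, 39.0, 29.0, 21.0, 15.0, 11.0, 8.0, 6.0, 0.0 m³/s; ΣQ_DR = 154.0 m³/s.
V = ΣQ_DR · Δt = 154.0 × 3600 s = 5.544 × 10^5 m³.
Over A = 9.93 km², depth = V / A = 55.8 mm.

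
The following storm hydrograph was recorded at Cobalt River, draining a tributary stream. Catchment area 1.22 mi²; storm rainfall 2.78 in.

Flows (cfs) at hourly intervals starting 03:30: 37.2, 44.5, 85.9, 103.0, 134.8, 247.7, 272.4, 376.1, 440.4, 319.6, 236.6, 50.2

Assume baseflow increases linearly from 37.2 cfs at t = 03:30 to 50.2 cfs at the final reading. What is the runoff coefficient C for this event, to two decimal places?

C ≈ 0.83

ΣQ_DR = 1824 cfs; V = ΣQ_DR·Δt = 6.566 × 10^6 ft³.
Runoff depth d = V / A = 2.317 in.
C = d / P = 2.317 / 2.78 = 0.83.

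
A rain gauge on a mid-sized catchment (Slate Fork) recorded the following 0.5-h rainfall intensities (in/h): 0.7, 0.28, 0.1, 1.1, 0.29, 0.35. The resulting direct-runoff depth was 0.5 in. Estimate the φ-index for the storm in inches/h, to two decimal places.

φ ≈ 0.40 in/h

Only the 2 blocks with intensity above φ contribute runoff: 0.7, 1.1 in/h.
Σ(I−φ)·Δt = d  ⇒  (0.7+1.1 − 2φ)·0.5 = 0.5
φ = (1.800 − 0.5/0.5) / 2 = 0.40 in/h.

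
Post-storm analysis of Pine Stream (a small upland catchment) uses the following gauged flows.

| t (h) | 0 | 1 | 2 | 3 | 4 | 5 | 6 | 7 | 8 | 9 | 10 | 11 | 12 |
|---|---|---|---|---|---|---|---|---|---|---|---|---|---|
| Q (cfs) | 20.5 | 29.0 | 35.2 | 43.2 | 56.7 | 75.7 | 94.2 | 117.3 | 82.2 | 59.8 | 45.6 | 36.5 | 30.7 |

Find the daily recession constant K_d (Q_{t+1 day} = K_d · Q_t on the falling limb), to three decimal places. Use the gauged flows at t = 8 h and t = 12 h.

K_d ≈ 0.003

Between t = 8 h and t = 12 h the flow falls from 82.2 to 30.7 cfs over 4×1 h = 4 h.
Per-interval ratio K = (30.7/82.2)^(1/4) = 0.7817; K_d = K^(24/1) = 0.003.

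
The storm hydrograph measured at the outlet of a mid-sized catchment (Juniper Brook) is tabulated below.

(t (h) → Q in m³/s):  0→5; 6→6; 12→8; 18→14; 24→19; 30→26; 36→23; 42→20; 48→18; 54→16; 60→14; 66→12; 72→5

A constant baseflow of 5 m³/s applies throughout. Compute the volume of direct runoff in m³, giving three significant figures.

Direct-runoff ordinates (Q − Q_b): 0.0, 1.0, 3.0, 9.0, 14.0, 21.0, 18.0, 15.0, 13.0, 11.0, 9.0, 7.0, 0.0 m³/s.
ΣQ_DR = 121.0 m³/s.
With Δt = 6 h = 21600 s, V = ΣQ_DR · Δt = 121.0 × 21600 = 2.61 × 10^6 m³.

V ≈ 2.61 × 10^6 m³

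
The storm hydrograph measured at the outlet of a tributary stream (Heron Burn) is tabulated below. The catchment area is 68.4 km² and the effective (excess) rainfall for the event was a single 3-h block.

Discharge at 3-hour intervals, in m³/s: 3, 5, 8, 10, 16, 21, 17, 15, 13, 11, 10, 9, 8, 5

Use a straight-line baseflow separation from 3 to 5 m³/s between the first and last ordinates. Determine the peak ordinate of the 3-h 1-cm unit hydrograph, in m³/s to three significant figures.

U_p ≈ 11.5 m³/s

Direct runoff: 0.00, 1.85, 4.69, 6.54, 12.38, 17.23, 13.08, 10.92, 8.77, 6.62, 5.46, 4.31, 3.15, 0.00 m³/s; ΣQ_DR = 95.00 m³/s, peak = 17.23 m³/s.
Runoff depth d = ΣQ_DR·Δt / A = 95.00 × 10800 / (68.4 km²) = 15.00 mm.
The 1-cm UH is the DRH scaled by (10 mm)/d, so U_p = 17.23 × 10/15.00 = 11.5 m³/s.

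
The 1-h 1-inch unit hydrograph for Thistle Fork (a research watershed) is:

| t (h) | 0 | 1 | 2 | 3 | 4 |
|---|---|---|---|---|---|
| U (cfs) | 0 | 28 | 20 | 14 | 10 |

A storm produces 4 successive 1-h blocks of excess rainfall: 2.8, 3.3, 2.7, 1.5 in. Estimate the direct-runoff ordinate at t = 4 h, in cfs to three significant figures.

By discrete convolution, Q_j = Σ (P_i / 1 in) · U_{j−i}.
At t = 4 h (j=4): Q = (2.8/1)·10 + (3.3/1)·14 + (2.7/1)·20 + (1.5/1)·28 = 170 cfs.

Q ≈ 170 cfs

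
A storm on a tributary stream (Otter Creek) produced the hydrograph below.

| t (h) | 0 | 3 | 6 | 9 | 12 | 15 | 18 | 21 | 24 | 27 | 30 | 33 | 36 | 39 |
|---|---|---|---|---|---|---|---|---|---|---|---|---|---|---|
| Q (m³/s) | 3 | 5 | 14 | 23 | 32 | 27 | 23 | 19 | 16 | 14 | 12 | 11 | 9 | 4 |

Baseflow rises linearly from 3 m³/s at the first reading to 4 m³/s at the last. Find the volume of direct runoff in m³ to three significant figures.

V ≈ 1.76 × 10^6 m³

Direct-runoff ordinates (Q − Q_b): 0.00, 1.92, 10.85, 19.77, 28.69, 23.62, 19.54, 15.46, 12.38, 10.31, 8.23, 7.15, 5.08, 0.00 m³/s.
ΣQ_DR = 163.0 m³/s.
With Δt = 3 h = 10800 s, V = ΣQ_DR · Δt = 163.0 × 10800 = 1.76 × 10^6 m³.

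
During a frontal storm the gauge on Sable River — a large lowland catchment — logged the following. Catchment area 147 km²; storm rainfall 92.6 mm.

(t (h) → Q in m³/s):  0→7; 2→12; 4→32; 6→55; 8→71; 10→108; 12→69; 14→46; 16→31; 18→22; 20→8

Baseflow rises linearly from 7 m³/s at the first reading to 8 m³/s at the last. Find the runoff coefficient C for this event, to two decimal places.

C ≈ 0.20

ΣQ_DR = 378.5 m³/s; V = ΣQ_DR·Δt = 2.725 × 10^6 m³.
Runoff depth d = V / A = 18.54 mm.
C = d / P = 18.54 / 92.6 = 0.20.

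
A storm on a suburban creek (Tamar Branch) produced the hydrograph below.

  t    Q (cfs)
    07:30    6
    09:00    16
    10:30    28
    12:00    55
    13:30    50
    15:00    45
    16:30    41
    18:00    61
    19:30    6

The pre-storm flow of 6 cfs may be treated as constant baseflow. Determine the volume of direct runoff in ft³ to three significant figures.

Direct-runoff ordinates (Q − Q_b): 0.0, 10.0, 22.0, 49.0, 44.0, 39.0, 35.0, 55.0, 0.0 cfs.
ΣQ_DR = 254.0 cfs.
With Δt = 1.5 h = 5400 s, V = ΣQ_DR · Δt = 254.0 × 5400 = 1.37 × 10^6 ft³.

V ≈ 1.37 × 10^6 ft³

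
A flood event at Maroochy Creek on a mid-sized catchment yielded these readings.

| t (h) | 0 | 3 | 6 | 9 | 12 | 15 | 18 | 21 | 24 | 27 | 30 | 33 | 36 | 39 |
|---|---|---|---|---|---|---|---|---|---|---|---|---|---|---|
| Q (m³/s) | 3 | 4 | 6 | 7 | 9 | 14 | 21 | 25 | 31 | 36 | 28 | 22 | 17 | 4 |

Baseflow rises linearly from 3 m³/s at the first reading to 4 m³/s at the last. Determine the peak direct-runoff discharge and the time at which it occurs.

Subtracting baseflow gives direct-runoff ordinates: 0.00, 0.92, 2.85, 3.77, 5.69, 10.62, 17.54, 21.46, 27.38, 32.31, 24.23, 18.15, 13.08, 0.00 m³/s.
The maximum is 32.31 m³/s, occurring at the reading for t = 27 h.

Q_p = 32.31 m³/s at t = 27 h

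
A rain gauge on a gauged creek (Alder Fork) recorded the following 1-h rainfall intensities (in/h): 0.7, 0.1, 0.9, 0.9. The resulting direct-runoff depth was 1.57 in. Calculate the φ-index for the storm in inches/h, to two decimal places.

Only the 3 blocks with intensity above φ contribute runoff: 0.7, 0.9, 0.9 in/h.
Σ(I−φ)·Δt = d  ⇒  (0.7+0.9+0.9 − 3φ)·1 = 1.57
φ = (2.500 − 1.57/1) / 3 = 0.31 in/h.

φ ≈ 0.31 in/h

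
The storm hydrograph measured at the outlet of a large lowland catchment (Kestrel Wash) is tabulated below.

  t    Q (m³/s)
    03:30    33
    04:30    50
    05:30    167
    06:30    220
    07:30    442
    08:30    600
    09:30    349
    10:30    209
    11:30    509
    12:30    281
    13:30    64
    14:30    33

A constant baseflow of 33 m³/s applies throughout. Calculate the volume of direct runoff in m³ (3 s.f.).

V ≈ 9.22 × 10^6 m³

Direct-runoff ordinates (Q − Q_b): 0.0, 17.0, 134.0, 187.0, 409.0, 567.0, 316.0, 176.0, 476.0, 248.0, 31.0, 0.0 m³/s.
ΣQ_DR = 2561 m³/s.
With Δt = 1 h = 3600 s, V = ΣQ_DR · Δt = 2561 × 3600 = 9.22 × 10^6 m³.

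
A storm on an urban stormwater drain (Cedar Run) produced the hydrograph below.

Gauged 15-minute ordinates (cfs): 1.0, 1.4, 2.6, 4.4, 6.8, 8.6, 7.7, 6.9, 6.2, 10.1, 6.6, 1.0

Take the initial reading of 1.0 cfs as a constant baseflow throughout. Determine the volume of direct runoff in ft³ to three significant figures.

V ≈ 46200 ft³

Direct-runoff ordinates (Q − Q_b): 0.0, 0.4, 1.6, 3.4, 5.8, 7.6, 6.7, 5.9, 5.2, 9.1, 5.6, 0.0 cfs.
ΣQ_DR = 51.30 cfs.
With Δt = 0.25 h = 900 s, V = ΣQ_DR · Δt = 51.30 × 900 = 46200 ft³.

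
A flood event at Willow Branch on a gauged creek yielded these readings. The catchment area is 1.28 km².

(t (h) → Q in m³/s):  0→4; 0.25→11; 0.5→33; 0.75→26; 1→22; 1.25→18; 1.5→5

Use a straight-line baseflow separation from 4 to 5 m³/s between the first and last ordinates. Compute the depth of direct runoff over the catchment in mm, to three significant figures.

d ≈ 61.5 mm

Direct runoff: 0.00, 6.83, 28.67, 21.50, 17.33, 13.17, 0.00 m³/s; ΣQ_DR = 87.50 m³/s.
V = ΣQ_DR · Δt = 87.50 × 900 s = 78750 m³.
Over A = 1.28 km², depth = V / A = 61.5 mm.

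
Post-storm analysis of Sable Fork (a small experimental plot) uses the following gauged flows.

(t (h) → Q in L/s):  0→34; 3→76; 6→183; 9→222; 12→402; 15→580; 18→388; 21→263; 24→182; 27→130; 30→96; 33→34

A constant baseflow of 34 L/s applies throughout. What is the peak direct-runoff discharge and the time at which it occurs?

Q_p = 546.0 L/s at t = 15 h

Subtracting baseflow gives direct-runoff ordinates: 0.0, 42.0, 149.0, 188.0, 368.0, 546.0, 354.0, 229.0, 148.0, 96.0, 62.0, 0.0 L/s.
The maximum is 546.0 L/s, occurring at the reading for t = 15 h.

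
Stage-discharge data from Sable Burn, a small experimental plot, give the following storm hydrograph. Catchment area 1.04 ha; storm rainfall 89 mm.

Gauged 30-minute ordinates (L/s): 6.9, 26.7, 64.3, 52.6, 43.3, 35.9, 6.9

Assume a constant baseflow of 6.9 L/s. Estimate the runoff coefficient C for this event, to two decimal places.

C ≈ 0.37

ΣQ_DR = 188.3 L/s; V = ΣQ_DR·Δt = 3.389 × 10^5 L.
Runoff depth d = V / A = 32.59 mm.
C = d / P = 32.59 / 89 = 0.37.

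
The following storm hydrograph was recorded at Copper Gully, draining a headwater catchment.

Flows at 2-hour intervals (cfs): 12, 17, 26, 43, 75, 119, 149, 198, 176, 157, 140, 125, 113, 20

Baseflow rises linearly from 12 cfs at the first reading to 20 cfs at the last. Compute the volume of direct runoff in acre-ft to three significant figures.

V ≈ 189 acre-ft

Direct-runoff ordinates (Q − Q_b): 0.00, 4.38, 12.77, 29.15, 60.54, 103.92, 133.31, 181.69, 159.08, 139.46, 121.85, 106.23, 93.62, 0.00 cfs.
ΣQ_DR = 1146 cfs.
With Δt = 2 h = 7200 s, V = ΣQ_DR · Δt = 1146 × 7200 = 8.25 × 10^6 ft³ = 189 acre-ft.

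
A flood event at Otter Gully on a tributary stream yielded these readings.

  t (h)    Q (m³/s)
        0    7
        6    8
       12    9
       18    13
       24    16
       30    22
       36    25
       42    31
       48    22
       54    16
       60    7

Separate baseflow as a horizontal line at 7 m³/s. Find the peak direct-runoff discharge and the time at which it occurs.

Q_p = 24.0 m³/s at t = 42 h

Subtracting baseflow gives direct-runoff ordinates: 0.0, 1.0, 2.0, 6.0, 9.0, 15.0, 18.0, 24.0, 15.0, 9.0, 0.0 m³/s.
The maximum is 24.0 m³/s, occurring at the reading for t = 42 h.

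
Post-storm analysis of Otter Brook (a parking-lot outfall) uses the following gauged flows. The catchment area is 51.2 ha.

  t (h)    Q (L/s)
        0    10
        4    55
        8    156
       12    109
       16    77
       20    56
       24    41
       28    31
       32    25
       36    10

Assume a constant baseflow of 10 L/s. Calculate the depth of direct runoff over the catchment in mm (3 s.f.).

d ≈ 13.2 mm

Direct runoff: 0.0, 45.0, 146.0, 99.0, 67.0, 46.0, 31.0, 21.0, 15.0, 0.0 L/s; ΣQ_DR = 470.0 L/s.
V = ΣQ_DR · Δt = 470.0 × 14400 s = 6.768 × 10^6 L.
Over A = 51.2 ha, depth = V / A = 13.2 mm.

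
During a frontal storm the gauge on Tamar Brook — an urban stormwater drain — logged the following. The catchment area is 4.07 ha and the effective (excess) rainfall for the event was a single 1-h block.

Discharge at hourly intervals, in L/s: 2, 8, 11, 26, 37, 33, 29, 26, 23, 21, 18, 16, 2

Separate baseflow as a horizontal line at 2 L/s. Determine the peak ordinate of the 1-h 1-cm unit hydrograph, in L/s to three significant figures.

U_p ≈ 17.5 L/s

Direct runoff: 0.0, 6.0, 9.0, 24.0, 35.0, 31.0, 27.0, 24.0, 21.0, 19.0, 16.0, 14.0, 0.0 L/s; ΣQ_DR = 226.0 L/s, peak = 35.0 L/s.
Runoff depth d = ΣQ_DR·Δt / A = 226.0 × 3600 / (4.07 ha) = 19.99 mm.
The 1-cm UH is the DRH scaled by (10 mm)/d, so U_p = 35.0 × 10/19.99 = 17.5 L/s.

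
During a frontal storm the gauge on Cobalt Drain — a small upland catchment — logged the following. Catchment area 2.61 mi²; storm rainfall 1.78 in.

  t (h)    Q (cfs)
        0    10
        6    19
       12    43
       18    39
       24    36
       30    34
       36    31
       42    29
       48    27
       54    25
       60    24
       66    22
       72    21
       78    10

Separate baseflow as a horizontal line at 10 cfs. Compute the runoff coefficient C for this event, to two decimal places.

C ≈ 0.46

ΣQ_DR = 230.0 cfs; V = ΣQ_DR·Δt = 4.968 × 10^6 ft³.
Runoff depth d = V / A = 0.8193 in.
C = d / P = 0.8193 / 1.78 = 0.46.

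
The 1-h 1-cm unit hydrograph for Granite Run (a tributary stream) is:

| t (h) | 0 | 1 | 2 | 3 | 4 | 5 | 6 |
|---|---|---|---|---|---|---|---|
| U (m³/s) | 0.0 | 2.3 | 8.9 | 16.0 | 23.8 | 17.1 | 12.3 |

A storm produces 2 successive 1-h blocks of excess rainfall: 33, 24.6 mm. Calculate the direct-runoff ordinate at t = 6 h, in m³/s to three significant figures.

Q ≈ 82.7 m³/s

By discrete convolution, Q_j = Σ (P_i / 10 mm) · U_{j−i}.
At t = 6 h (j=6): Q = (33/10)·12.3 + (24.6/10)·17.1 = 82.7 m³/s.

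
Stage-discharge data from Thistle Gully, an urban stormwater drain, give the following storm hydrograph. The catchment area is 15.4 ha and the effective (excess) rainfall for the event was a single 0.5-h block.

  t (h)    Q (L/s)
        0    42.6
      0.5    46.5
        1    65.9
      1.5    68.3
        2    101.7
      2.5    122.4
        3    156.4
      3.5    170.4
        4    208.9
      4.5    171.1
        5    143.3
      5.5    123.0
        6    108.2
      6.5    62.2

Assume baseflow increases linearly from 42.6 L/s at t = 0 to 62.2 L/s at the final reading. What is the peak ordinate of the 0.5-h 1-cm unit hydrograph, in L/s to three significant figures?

Direct runoff: 0.00, 2.39, 20.28, 21.18, 53.07, 72.26, 104.75, 117.25, 154.24, 114.93, 85.62, 63.82, 47.51, 0.00 L/s; ΣQ_DR = 857.3 L/s, peak = 154.24 L/s.
Runoff depth d = ΣQ_DR·Δt / A = 857.3 × 1800 / (15.4 ha) = 10.02 mm.
The 1-cm UH is the DRH scaled by (10 mm)/d, so U_p = 154.24 × 10/10.02 = 154 L/s.

U_p ≈ 154 L/s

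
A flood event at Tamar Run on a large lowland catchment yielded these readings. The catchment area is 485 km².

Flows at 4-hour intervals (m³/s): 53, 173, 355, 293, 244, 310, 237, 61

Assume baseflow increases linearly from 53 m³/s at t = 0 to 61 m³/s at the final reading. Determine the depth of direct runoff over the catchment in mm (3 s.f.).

d ≈ 37.7 mm

Direct runoff: 0.00, 118.86, 299.71, 236.57, 186.43, 251.29, 177.14, 0.00 m³/s; ΣQ_DR = 1270 m³/s.
V = ΣQ_DR · Δt = 1270 × 14400 s = 1.829 × 10^7 m³.
Over A = 485 km², depth = V / A = 37.7 mm.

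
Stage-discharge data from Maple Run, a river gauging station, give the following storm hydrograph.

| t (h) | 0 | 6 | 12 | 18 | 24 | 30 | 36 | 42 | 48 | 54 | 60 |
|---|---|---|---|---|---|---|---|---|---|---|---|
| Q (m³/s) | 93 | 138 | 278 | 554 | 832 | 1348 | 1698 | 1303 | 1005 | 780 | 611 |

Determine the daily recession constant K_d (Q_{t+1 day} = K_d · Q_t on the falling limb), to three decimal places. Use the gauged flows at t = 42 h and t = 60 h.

Between t = 42 h and t = 60 h the flow falls from 1303 to 611 m³/s over 3×6 h = 18 h.
Per-interval ratio K = (611/1303)^(1/3) = 0.7769; K_d = K^(24/6) = 0.364.

K_d ≈ 0.364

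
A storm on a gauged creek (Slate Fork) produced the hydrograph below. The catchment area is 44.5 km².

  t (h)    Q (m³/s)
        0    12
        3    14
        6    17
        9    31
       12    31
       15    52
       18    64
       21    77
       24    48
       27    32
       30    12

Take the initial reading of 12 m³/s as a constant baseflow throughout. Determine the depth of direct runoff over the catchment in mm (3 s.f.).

d ≈ 62.6 mm

Direct runoff: 0.0, 2.0, 5.0, 19.0, 19.0, 40.0, 52.0, 65.0, 36.0, 20.0, 0.0 m³/s; ΣQ_DR = 258.0 m³/s.
V = ΣQ_DR · Δt = 258.0 × 10800 s = 2.786 × 10^6 m³.
Over A = 44.5 km², depth = V / A = 62.6 mm.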